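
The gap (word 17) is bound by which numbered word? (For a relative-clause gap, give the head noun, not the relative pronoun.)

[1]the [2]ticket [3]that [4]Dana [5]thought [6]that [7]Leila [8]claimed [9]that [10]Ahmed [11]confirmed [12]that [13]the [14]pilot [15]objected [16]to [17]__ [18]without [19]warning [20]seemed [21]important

2

The gap at 17 is the prepositional object of "objected", inside a relative clause.
The relative pronoun is "that" (word 3); it is bound by the head noun immediately before it.
Its filler is the head noun "ticket", at word 2.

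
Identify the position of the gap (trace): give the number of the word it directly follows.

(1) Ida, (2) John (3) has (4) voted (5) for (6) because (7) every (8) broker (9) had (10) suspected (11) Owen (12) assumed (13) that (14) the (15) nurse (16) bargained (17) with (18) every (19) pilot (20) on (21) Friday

5

The displaced element is "Ida" (word 1).
It functions as the object of the preposition "for" of "voted", so the gap sits immediately after word 5 ("for").
Base order: John has voted for Ida because every broker had suspected Owen assumed that the nurse bargained with every pilot on Friday.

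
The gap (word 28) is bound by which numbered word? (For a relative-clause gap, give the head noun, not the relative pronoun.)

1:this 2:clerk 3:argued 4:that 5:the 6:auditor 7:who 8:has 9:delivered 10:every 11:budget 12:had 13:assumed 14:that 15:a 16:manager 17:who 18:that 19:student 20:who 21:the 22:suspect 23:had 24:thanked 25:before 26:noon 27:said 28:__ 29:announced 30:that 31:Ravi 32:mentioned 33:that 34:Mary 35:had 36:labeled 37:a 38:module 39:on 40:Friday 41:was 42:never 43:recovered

The gap at 28 is the subject of "announced", inside a relative clause.
The relative pronoun is "who" (word 17); it is bound by the head noun immediately before it.
Its filler is the head noun "manager", at word 16.

16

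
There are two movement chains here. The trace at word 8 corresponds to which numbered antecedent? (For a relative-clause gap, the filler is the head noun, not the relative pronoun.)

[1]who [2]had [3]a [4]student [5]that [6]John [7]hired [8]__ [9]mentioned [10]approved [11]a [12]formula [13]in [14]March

The marked gap is inside the relative clause, the direct object of "hired".
Its filler is the head noun "student" (via "that"), at word 4.
(The other dependency links word 1 to a gap after word 9.)

4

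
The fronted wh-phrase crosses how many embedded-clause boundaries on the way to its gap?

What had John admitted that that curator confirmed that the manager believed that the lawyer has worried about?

"what" is extracted from the PP object of "worried".
Boundaries crossed, outermost first: [that], [that], [that] — 3 in total.

3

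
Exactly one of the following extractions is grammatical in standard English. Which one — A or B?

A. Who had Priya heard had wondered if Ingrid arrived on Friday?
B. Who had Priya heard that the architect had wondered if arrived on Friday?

A

In B, the wh-phrase is extracted from inside a wh-island (introduced by "if"), which blocks movement.
In A, the extraction path crosses only that-complement boundaries, which are transparent.
So A is grammatical.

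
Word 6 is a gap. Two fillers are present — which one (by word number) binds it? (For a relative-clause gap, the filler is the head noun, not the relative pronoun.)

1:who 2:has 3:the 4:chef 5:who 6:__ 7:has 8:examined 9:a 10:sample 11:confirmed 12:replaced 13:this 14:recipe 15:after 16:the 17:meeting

The marked gap is inside the relative clause, the subject of "examined".
Its filler is the head noun "chef" (via "who"), at word 4.
(The other dependency links word 1 to a gap after word 11.)

4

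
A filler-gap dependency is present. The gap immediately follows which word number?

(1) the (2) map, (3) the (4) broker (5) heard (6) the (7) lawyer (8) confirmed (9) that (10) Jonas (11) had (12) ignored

12

The displaced element is "the map" (word 2).
It is linked across 2 clause boundaries (Ø → that).
It functions as the direct object of "ignored", so the gap sits immediately after word 12 ("ignored").
Base order: The broker heard the lawyer confirmed that Jonas had ignored the map.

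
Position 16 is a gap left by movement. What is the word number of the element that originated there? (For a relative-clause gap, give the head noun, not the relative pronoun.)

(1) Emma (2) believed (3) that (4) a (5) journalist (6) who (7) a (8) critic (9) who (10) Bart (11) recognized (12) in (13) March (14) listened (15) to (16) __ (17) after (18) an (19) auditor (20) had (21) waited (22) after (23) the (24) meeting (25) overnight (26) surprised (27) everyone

5

The gap at 16 is the prepositional object of "listened", inside a relative clause.
The relative pronoun is "who" (word 6); it is bound by the head noun immediately before it.
Its filler is the head noun "journalist", at word 5.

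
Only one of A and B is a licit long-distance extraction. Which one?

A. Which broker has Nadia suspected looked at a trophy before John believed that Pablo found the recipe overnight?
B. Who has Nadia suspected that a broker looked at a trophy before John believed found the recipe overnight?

In B, the wh-phrase is extracted from inside an adjunct island (introduced by "before"), which blocks movement.
In A, the extraction path crosses only that-complement boundaries, which are transparent.
So A is grammatical.

A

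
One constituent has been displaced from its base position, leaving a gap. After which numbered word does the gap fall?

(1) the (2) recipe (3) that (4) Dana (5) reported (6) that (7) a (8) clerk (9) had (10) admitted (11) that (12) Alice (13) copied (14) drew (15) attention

13

The displaced element is "the recipe" (word 2).
It is linked across 2 clause boundaries (that → that).
It functions as the direct object of "copied", so the gap sits immediately after word 13 ("copied").
Base order: Dana reported that a clerk had admitted that Alice copied the recipe.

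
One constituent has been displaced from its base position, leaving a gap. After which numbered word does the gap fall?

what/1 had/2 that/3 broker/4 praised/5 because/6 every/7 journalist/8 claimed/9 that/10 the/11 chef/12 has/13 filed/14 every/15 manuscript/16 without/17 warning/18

5

The displaced element is "what" (word 1).
It functions as the direct object of "praised", so the gap sits immediately after word 5 ("praised").
Base order: That broker had praised what because every journalist claimed that the chef has filed every manuscript without warning.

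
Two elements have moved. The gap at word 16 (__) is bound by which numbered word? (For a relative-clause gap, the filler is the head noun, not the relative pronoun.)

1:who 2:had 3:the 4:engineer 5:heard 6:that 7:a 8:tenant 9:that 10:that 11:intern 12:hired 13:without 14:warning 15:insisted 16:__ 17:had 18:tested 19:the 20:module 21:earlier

The marked gap is the subject of "tested".
Its filler is the fronted wh-phrase "who", at word 1.
(The other dependency links word 8 to a gap after word 12.)

1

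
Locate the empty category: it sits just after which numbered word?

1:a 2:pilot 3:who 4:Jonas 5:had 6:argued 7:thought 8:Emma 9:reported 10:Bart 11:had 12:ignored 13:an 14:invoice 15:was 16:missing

The displaced element is "a pilot" (word 2).
It is linked across 1 clause boundary (Ø).
It functions as the subject of "thought", so the gap sits immediately after word 6 ("argued").
Base order: Jonas had argued that a pilot thought Emma reported Bart had ignored an invoice.

6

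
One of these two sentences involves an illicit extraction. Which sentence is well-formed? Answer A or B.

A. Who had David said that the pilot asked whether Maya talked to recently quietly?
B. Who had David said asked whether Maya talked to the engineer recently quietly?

In A, the wh-phrase is extracted from inside a wh-island (introduced by "whether"), which blocks movement.
In B, the extraction path crosses only that-complement boundaries, which are transparent.
So B is grammatical.

B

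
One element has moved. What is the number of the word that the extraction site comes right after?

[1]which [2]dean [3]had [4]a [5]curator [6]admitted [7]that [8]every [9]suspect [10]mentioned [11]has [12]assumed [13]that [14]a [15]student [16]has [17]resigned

10

The displaced element is "which dean" (word 2).
It is linked across 2 clause boundaries (that → Ø).
It functions as the subject of "assumed", so the gap sits immediately after word 10 ("mentioned").
Base order: A curator had admitted that every suspect mentioned that which dean has assumed that a student has resigned.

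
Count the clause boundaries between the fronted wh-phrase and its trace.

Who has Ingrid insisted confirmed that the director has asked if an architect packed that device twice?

1

"who" is extracted from the subject of "confirmed".
Boundaries crossed, outermost first: [Ø] — 1 in total.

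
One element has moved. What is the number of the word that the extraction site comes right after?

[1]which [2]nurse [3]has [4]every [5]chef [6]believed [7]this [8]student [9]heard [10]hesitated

The displaced element is "which nurse" (word 2).
It is linked across 2 clause boundaries (Ø → Ø).
It functions as the subject of "hesitated", so the gap sits immediately after word 9 ("heard").
Base order: Every chef has believed this student heard that which nurse hesitated.

9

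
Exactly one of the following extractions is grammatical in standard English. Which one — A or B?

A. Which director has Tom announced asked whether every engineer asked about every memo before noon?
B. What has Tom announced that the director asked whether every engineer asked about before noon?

In B, the wh-phrase is extracted from inside a wh-island (introduced by "whether"), which blocks movement.
In A, the extraction path crosses only that-complement boundaries, which are transparent.
So A is grammatical.

A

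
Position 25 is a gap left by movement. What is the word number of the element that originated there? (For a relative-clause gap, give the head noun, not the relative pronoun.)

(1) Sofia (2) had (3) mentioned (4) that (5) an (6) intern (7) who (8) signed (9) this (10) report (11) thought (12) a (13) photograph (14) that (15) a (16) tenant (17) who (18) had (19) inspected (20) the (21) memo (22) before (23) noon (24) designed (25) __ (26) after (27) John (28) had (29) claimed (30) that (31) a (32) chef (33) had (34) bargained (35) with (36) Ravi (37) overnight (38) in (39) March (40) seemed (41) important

The gap at 25 is the object of "designed", inside a relative clause.
The relative pronoun is "that" (word 14); it is bound by the head noun immediately before it.
Its filler is the head noun "photograph", at word 13.

13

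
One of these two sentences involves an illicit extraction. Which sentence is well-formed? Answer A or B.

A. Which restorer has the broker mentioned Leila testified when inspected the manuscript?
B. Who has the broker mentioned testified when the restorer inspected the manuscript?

B

In A, the wh-phrase is extracted from inside an adjunct island (introduced by "when"), which blocks movement.
In B, the extraction path crosses only that-complement boundaries, which are transparent.
So B is grammatical.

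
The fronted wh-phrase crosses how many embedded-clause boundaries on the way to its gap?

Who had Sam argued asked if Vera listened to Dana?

"who" is extracted from the subject of "asked".
Boundaries crossed, outermost first: [Ø] — 1 in total.

1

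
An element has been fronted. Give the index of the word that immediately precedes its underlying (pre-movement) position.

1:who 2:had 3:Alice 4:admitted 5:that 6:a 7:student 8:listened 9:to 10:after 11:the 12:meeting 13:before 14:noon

The displaced element is "who" (word 1).
It is linked across 1 clause boundary (that).
It functions as the object of the preposition "to" of "listened", so the gap sits immediately after word 9 ("to").
Base order: Alice had admitted that a student listened to who after the meeting before noon.

9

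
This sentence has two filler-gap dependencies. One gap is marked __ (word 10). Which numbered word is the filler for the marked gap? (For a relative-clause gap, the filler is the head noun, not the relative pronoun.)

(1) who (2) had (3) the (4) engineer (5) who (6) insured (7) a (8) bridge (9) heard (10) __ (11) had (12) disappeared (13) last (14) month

The marked gap is the subject of "disappeared".
Its filler is the fronted wh-phrase "who", at word 1.
(The other dependency links word 4 to a gap after word 5.)

1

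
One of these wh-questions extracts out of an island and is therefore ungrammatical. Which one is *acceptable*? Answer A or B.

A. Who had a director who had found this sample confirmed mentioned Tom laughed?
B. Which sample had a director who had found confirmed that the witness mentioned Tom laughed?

A

In B, the wh-phrase is extracted from inside a complex-NP island (relative clause) (introduced by "who"), which blocks movement.
In A, the extraction path crosses only that-complement boundaries, which are transparent.
So A is grammatical.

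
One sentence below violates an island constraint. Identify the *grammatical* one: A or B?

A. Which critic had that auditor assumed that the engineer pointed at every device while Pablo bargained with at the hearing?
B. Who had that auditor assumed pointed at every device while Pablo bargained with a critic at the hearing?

B

In A, the wh-phrase is extracted from inside an adjunct island (introduced by "while"), which blocks movement.
In B, the extraction path crosses only that-complement boundaries, which are transparent.
So B is grammatical.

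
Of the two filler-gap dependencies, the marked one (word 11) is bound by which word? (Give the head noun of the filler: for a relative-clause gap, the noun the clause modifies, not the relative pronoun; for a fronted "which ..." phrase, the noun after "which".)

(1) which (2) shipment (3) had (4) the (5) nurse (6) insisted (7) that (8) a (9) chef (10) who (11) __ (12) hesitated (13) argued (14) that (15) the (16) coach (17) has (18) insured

The marked gap is inside the relative clause, the subject of "hesitated".
Its filler is the head noun "chef" (via "who"), at word 9.
(The other dependency links word 2 to a gap after word 18.)

9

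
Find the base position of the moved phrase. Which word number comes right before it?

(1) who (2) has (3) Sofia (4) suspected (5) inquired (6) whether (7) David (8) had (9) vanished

4

The displaced element is "who" (word 1).
It is linked across 1 clause boundary (Ø).
It functions as the subject of "inquired", so the gap sits immediately after word 4 ("suspected").
Base order: Sofia has suspected that who inquired whether David had vanished.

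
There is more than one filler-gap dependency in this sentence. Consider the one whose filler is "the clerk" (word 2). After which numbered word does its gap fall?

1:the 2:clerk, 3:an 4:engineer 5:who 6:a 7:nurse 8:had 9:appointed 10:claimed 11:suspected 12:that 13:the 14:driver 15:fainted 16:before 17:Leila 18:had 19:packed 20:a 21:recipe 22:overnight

The displaced element is "the clerk" (word 2).
It is linked across 1 clause boundary (Ø).
It functions as the subject of "suspected", so the gap sits immediately after word 10 ("claimed").
Base order: An engineer who a nurse had appointed claimed that the clerk suspected that the driver fainted before Leila had packed a recipe overnight.

10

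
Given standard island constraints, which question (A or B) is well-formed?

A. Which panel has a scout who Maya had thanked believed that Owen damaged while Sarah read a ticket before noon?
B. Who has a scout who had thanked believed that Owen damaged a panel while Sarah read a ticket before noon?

In B, the wh-phrase is extracted from inside a complex-NP island (relative clause) (introduced by "who"), which blocks movement.
In A, the extraction path crosses only that-complement boundaries, which are transparent.
So A is grammatical.

A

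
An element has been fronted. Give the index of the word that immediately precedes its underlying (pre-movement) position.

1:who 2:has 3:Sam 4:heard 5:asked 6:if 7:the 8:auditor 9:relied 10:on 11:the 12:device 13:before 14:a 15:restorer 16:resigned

4

The displaced element is "who" (word 1).
It is linked across 1 clause boundary (Ø).
It functions as the subject of "asked", so the gap sits immediately after word 4 ("heard").
Base order: Sam has heard that who asked if the auditor relied on the device before a restorer resigned.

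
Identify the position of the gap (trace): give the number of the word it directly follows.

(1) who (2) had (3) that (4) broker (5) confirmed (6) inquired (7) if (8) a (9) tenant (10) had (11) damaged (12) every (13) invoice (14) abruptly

5

The displaced element is "who" (word 1).
It is linked across 1 clause boundary (Ø).
It functions as the subject of "inquired", so the gap sits immediately after word 5 ("confirmed").
Base order: That broker had confirmed that who inquired if a tenant had damaged every invoice abruptly.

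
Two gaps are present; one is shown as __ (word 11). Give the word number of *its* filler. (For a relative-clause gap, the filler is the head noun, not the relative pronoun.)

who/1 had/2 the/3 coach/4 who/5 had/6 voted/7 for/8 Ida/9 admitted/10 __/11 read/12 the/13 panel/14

1

The marked gap is the subject of "read".
Its filler is the fronted wh-phrase "who", at word 1.
(The other dependency links word 4 to a gap after word 5.)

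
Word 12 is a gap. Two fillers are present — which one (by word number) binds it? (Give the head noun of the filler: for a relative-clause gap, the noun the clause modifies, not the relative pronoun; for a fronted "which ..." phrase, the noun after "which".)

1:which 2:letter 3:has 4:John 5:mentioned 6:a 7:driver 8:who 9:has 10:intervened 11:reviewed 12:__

The marked gap is the direct object of "reviewed".
Its filler is the fronted wh-phrase "which letter", at word 2.
(The other dependency links word 7 to a gap after word 8.)

2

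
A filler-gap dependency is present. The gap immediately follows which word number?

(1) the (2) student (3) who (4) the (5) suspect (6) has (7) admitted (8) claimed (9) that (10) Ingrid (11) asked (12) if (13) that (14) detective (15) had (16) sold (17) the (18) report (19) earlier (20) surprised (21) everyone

7

The displaced element is "the student" (word 2).
It is linked across 1 clause boundary (Ø).
It functions as the subject of "claimed", so the gap sits immediately after word 7 ("admitted").
Base order: The suspect has admitted that the student claimed that Ingrid asked if that detective had sold the report earlier.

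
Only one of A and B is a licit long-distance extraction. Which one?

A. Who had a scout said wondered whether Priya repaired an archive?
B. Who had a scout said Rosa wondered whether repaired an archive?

In B, the wh-phrase is extracted from inside a wh-island (introduced by "whether"), which blocks movement.
In A, the extraction path crosses only that-complement boundaries, which are transparent.
So A is grammatical.

A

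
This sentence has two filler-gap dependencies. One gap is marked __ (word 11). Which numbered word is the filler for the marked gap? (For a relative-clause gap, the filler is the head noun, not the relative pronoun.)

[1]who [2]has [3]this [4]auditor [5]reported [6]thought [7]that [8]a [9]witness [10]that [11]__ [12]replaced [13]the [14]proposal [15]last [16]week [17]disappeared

The marked gap is inside the relative clause, the subject of "replaced".
Its filler is the head noun "witness" (via "that"), at word 9.
(The other dependency links word 1 to a gap after word 5.)

9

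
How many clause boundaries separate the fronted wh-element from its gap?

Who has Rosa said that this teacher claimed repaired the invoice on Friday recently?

2

"who" is extracted from the subject of "repaired".
Boundaries crossed, outermost first: [that], [Ø] — 2 in total.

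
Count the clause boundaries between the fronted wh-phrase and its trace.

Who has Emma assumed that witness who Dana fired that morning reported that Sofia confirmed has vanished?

"who" is extracted from the subject of "vanished".
Boundaries crossed, outermost first: [Ø], [that], [Ø] — 3 in total.

3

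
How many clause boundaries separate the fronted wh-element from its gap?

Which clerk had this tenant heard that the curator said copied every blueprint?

2

"which clerk" is extracted from the subject of "copied".
Boundaries crossed, outermost first: [that], [Ø] — 2 in total.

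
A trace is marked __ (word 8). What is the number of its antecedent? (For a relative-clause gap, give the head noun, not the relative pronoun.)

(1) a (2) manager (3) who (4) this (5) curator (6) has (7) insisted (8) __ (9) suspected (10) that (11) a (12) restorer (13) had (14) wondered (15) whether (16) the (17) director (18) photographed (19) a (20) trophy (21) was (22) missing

The gap at 8 is the subject of "suspected", inside a relative clause.
The relative pronoun is "who" (word 3); it is bound by the head noun immediately before it.
Its filler is the head noun "manager", at word 2.

2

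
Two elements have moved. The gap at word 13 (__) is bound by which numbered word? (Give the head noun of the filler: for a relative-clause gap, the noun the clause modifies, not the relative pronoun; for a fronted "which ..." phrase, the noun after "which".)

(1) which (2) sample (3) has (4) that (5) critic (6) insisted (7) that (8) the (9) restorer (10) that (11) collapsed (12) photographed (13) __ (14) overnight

The marked gap is the direct object of "photographed".
Its filler is the fronted wh-phrase "which sample", at word 2.
(The other dependency links word 9 to a gap after word 10.)

2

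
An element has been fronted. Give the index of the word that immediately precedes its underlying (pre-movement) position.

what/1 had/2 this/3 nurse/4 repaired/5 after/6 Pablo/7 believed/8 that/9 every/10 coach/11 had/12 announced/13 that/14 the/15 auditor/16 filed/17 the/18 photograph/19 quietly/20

5

The displaced element is "what" (word 1).
It functions as the direct object of "repaired", so the gap sits immediately after word 5 ("repaired").
Base order: This nurse had repaired what after Pablo believed that every coach had announced that the auditor filed the photograph quietly.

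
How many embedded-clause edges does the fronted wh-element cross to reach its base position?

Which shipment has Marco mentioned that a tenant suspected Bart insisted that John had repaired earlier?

3

"which shipment" is extracted from the object of "repaired".
Boundaries crossed, outermost first: [that], [Ø], [that] — 3 in total.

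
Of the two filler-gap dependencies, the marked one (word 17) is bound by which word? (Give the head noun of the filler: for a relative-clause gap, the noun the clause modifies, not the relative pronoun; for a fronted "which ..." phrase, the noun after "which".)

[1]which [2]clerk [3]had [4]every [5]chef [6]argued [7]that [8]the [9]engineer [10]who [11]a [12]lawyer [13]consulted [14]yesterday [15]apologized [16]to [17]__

2

The marked gap is the object of the preposition "to" of "apologized".
Its filler is the fronted wh-phrase "which clerk", at word 2.
(The other dependency links word 9 to a gap after word 13.)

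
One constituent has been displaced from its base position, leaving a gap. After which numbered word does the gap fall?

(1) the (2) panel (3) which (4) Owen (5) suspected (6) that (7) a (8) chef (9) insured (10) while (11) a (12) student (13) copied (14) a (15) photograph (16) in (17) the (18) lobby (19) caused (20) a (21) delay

9

The displaced element is "the panel" (word 2).
It is linked across 1 clause boundary (that).
It functions as the direct object of "insured", so the gap sits immediately after word 9 ("insured").
Base order: Owen suspected that a chef insured the panel while a student copied a photograph in the lobby.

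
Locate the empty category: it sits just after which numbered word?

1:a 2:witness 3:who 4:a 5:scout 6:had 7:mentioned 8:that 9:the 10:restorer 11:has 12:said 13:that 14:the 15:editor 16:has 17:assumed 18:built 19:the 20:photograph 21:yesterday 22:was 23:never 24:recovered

17

The displaced element is "a witness" (word 2).
It is linked across 3 clause boundaries (that → that → Ø).
It functions as the subject of "built", so the gap sits immediately after word 17 ("assumed").
Base order: A scout had mentioned that the restorer has said that the editor has assumed that a witness built the photograph yesterday.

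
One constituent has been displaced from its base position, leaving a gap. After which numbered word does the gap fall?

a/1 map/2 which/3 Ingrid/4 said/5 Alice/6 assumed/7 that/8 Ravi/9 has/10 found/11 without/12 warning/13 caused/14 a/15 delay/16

The displaced element is "a map" (word 2).
It is linked across 2 clause boundaries (Ø → that).
It functions as the direct object of "found", so the gap sits immediately after word 11 ("found").
Base order: Ingrid said Alice assumed that Ravi has found a map without warning.

11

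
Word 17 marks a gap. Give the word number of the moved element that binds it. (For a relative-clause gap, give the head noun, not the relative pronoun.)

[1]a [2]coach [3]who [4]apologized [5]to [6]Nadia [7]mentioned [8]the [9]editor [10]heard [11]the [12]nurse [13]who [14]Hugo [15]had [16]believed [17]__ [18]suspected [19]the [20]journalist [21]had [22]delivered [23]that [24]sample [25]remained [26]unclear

The gap at 17 is the subject of "suspected", inside a relative clause.
The relative pronoun is "who" (word 13); it is bound by the head noun immediately before it.
Its filler is the head noun "nurse", at word 12.

12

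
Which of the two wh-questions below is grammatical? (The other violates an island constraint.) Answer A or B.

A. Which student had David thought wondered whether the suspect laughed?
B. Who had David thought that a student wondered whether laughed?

In B, the wh-phrase is extracted from inside a wh-island (introduced by "whether"), which blocks movement.
In A, the extraction path crosses only that-complement boundaries, which are transparent.
So A is grammatical.

A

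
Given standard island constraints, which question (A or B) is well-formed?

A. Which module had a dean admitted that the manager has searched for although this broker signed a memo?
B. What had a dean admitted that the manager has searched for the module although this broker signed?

A

In B, the wh-phrase is extracted from inside an adjunct island (introduced by "although"), which blocks movement.
In A, the extraction path crosses only that-complement boundaries, which are transparent.
So A is grammatical.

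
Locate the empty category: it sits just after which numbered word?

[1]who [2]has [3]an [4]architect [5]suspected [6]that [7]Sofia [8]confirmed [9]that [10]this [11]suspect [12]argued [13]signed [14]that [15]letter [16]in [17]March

The displaced element is "who" (word 1).
It is linked across 3 clause boundaries (that → that → Ø).
It functions as the subject of "signed", so the gap sits immediately after word 12 ("argued").
Base order: An architect has suspected that Sofia confirmed that this suspect argued that who signed that letter in March.

12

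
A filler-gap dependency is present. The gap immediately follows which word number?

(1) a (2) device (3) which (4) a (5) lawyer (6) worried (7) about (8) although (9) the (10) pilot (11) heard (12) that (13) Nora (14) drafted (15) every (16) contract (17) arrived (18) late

7

The displaced element is "a device" (word 2).
It functions as the object of the preposition "about" of "worried", so the gap sits immediately after word 7 ("about").
Base order: A lawyer worried about a device although the pilot heard that Nora drafted every contract.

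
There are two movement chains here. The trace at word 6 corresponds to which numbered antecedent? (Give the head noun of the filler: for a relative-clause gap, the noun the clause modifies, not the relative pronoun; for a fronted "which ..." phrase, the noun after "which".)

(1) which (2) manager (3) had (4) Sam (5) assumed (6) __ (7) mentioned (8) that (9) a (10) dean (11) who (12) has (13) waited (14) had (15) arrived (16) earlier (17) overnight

The marked gap is the subject of "mentioned".
Its filler is the fronted wh-phrase "which manager", at word 2.
(The other dependency links word 10 to a gap after word 11.)

2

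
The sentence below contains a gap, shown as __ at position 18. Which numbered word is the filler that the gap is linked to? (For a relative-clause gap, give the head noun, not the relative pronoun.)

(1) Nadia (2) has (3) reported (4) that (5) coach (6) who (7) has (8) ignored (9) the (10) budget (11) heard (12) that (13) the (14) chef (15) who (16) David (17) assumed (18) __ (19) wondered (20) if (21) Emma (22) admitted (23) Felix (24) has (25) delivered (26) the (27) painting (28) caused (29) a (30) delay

The gap at 18 is the subject of "wondered", inside a relative clause.
The relative pronoun is "who" (word 15); it is bound by the head noun immediately before it.
Its filler is the head noun "chef", at word 14.

14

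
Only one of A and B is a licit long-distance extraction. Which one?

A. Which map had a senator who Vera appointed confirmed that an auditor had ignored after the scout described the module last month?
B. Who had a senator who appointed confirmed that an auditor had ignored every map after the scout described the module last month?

In B, the wh-phrase is extracted from inside a complex-NP island (relative clause) (introduced by "who"), which blocks movement.
In A, the extraction path crosses only that-complement boundaries, which are transparent.
So A is grammatical.

A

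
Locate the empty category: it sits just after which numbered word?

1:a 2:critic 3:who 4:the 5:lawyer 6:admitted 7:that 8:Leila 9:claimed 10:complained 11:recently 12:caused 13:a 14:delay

The displaced element is "a critic" (word 2).
It is linked across 2 clause boundaries (that → Ø).
It functions as the subject of "complained", so the gap sits immediately after word 9 ("claimed").
Base order: The lawyer admitted that Leila claimed that a critic complained recently.

9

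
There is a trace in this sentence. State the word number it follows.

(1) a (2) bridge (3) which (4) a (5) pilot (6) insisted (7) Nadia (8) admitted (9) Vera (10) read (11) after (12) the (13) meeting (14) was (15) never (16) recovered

10

The displaced element is "a bridge" (word 2).
It is linked across 2 clause boundaries (Ø → Ø).
It functions as the direct object of "read", so the gap sits immediately after word 10 ("read").
Base order: A pilot insisted Nadia admitted Vera read a bridge after the meeting.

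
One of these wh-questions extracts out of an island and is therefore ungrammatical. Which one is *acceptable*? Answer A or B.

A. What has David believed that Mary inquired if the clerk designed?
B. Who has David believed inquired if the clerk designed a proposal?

B

In A, the wh-phrase is extracted from inside a wh-island (introduced by "if"), which blocks movement.
In B, the extraction path crosses only that-complement boundaries, which are transparent.
So B is grammatical.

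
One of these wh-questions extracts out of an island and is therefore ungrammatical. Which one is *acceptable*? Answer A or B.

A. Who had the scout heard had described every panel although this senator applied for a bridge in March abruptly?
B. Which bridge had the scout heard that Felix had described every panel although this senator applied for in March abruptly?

In B, the wh-phrase is extracted from inside an adjunct island (introduced by "although"), which blocks movement.
In A, the extraction path crosses only that-complement boundaries, which are transparent.
So A is grammatical.

A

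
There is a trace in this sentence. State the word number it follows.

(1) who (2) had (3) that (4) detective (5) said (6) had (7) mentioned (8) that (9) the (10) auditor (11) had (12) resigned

5

The displaced element is "who" (word 1).
It is linked across 1 clause boundary (Ø).
It functions as the subject of "mentioned", so the gap sits immediately after word 5 ("said").
Base order: That detective had said that who had mentioned that the auditor had resigned.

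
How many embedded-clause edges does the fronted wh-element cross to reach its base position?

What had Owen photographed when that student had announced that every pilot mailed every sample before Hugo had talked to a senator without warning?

0

"what" originates inside the matrix clause — no clause boundary is crossed.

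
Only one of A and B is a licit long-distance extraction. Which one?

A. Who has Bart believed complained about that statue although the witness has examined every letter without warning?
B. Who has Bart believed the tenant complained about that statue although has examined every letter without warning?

In B, the wh-phrase is extracted from inside an adjunct island (introduced by "although"), which blocks movement.
In A, the extraction path crosses only that-complement boundaries, which are transparent.
So A is grammatical.

A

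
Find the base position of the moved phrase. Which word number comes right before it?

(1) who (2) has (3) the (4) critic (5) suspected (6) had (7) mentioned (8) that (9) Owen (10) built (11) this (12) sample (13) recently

The displaced element is "who" (word 1).
It is linked across 1 clause boundary (Ø).
It functions as the subject of "mentioned", so the gap sits immediately after word 5 ("suspected").
Base order: The critic has suspected who had mentioned that Owen built this sample recently.

5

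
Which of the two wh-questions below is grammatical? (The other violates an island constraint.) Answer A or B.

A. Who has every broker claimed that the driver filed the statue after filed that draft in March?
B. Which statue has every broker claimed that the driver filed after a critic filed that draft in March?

B

In A, the wh-phrase is extracted from inside an adjunct island (introduced by "after"), which blocks movement.
In B, the extraction path crosses only that-complement boundaries, which are transparent.
So B is grammatical.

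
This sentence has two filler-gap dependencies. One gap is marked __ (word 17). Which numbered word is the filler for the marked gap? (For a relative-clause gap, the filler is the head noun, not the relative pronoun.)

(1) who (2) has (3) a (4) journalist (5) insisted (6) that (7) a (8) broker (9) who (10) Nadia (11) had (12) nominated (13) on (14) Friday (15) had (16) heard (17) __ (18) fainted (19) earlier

The marked gap is the subject of "fainted".
Its filler is the fronted wh-phrase "who", at word 1.
(The other dependency links word 8 to a gap after word 12.)

1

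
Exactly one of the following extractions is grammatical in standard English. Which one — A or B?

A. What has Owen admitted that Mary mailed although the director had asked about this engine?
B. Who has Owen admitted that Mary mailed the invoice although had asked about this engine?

A

In B, the wh-phrase is extracted from inside an adjunct island (introduced by "although"), which blocks movement.
In A, the extraction path crosses only that-complement boundaries, which are transparent.
So A is grammatical.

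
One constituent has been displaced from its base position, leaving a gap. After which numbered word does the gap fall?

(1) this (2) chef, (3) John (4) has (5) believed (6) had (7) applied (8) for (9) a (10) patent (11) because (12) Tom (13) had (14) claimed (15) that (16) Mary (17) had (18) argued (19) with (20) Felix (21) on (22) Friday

The displaced element is "this chef" (word 2).
It is linked across 1 clause boundary (Ø).
It functions as the subject of "applied", so the gap sits immediately after word 5 ("believed").
Base order: John has believed that this chef had applied for a patent because Tom had claimed that Mary had argued with Felix on Friday.

5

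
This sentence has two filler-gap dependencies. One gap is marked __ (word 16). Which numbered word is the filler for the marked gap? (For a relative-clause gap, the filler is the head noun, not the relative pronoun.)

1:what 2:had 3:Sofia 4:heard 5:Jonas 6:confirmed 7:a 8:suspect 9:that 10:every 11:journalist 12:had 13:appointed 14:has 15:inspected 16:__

1

The marked gap is the direct object of "inspected".
Its filler is the fronted wh-phrase "what", at word 1.
(The other dependency links word 8 to a gap after word 13.)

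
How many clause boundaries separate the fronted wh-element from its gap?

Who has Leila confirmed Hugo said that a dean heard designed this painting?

"who" is extracted from the subject of "designed".
Boundaries crossed, outermost first: [Ø], [that], [Ø] — 3 in total.

3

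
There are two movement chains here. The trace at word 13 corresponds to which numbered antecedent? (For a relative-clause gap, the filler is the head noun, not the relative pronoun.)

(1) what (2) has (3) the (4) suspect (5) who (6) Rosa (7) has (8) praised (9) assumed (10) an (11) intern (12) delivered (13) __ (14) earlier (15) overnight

The marked gap is the direct object of "delivered".
Its filler is the fronted wh-phrase "what", at word 1.
(The other dependency links word 4 to a gap after word 8.)

1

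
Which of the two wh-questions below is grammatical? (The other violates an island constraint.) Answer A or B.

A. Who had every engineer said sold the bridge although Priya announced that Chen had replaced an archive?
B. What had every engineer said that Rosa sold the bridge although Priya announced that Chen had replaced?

In B, the wh-phrase is extracted from inside an adjunct island (introduced by "although"), which blocks movement.
In A, the extraction path crosses only that-complement boundaries, which are transparent.
So A is grammatical.

A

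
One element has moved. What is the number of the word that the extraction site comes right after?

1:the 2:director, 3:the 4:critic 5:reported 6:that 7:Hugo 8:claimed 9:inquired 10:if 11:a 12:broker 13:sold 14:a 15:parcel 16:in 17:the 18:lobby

The displaced element is "the director" (word 2).
It is linked across 2 clause boundaries (that → Ø).
It functions as the subject of "inquired", so the gap sits immediately after word 8 ("claimed").
Base order: The critic reported that Hugo claimed the director inquired if a broker sold a parcel in the lobby.

8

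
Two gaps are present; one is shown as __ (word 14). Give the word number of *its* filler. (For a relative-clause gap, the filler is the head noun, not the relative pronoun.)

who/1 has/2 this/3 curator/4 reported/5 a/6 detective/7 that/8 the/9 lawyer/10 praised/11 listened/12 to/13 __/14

The marked gap is the object of the preposition "to" of "listened".
Its filler is the fronted wh-phrase "who", at word 1.
(The other dependency links word 7 to a gap after word 11.)

1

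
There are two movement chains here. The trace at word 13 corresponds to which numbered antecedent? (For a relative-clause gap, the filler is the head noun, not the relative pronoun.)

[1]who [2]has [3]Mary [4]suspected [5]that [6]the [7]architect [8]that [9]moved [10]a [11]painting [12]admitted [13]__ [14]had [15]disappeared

The marked gap is the subject of "disappeared".
Its filler is the fronted wh-phrase "who", at word 1.
(The other dependency links word 7 to a gap after word 8.)

1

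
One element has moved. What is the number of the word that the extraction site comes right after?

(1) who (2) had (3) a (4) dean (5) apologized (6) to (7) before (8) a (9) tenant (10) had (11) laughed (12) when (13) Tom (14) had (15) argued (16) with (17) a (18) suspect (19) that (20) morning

6

The displaced element is "who" (word 1).
It functions as the object of the preposition "to" of "apologized", so the gap sits immediately after word 6 ("to").
Base order: A dean had apologized to who before a tenant had laughed when Tom had argued with a suspect that morning.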